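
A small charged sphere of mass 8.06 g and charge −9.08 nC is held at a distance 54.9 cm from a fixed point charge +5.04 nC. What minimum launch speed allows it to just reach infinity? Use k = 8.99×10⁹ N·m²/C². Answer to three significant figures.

0.0136 m/s

To just escape, total mechanical energy must reach zero at infinity: ½mv²_min + U = 0, so ½mv²_min = −U = |kQq|/r.
|U| = |kQq|/r = (8.99×10⁹ N·m²/C²)(5.04×10⁻⁹)(9.08×10⁻⁹)/(0.549) = 7.49×10⁻⁷ J.
v_min = √(2|U|/m) = √(2·7.49×10⁻⁷/8.06×10⁻³) = 0.0136 m/s.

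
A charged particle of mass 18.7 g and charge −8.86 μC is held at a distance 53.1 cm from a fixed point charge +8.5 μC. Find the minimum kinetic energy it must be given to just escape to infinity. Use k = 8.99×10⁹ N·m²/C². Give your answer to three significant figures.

To just escape, total mechanical energy must reach zero at infinity: ½mv²_min + U = 0, so ½mv²_min = −U = |kQq|/r.
|U| = |kQq|/r = (8.99×10⁹ N·m²/C²)(8.50×10⁻⁶)(8.86×10⁻⁶)/(0.531) = 1.28 J.

1.28 J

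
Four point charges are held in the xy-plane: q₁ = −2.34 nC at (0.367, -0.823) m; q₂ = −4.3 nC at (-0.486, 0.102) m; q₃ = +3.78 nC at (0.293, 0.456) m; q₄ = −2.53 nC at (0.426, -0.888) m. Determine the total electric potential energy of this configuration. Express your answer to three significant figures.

4.54×10⁻⁷ J

The assembly work is the sum of pairwise potential energies, U = Σ_{i<j} kqᵢqⱼ/rᵢⱼ.
Pair separations: r₁₂ = 1.26 m, r₁₃ = 1.28 m, r₁₄ = 0.0878 m, r₂₃ = 0.856 m, r₂₄ = 1.35 m, r₃₄ = 1.35 m.
Summing all 6 pair terms gives U = 4.54×10⁻⁷ J.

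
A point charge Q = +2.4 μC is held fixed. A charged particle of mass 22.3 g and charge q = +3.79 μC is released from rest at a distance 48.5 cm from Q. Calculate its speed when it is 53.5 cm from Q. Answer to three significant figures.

Only the electrostatic force acts, so mechanical energy is conserved: ½mv² = U₁ − U₂ = kQq(1/r₁ − 1/r₂).
U₁ − U₂ = (8.99×10⁹ N·m²/C²)(2.40×10⁻⁶ C)(3.79×10⁻⁶ C)(1/0.485 − 1/0.535) = 0.0158 J.
v = √(2·0.0158/0.0223) = 1.19 m/s.

1.19 m/s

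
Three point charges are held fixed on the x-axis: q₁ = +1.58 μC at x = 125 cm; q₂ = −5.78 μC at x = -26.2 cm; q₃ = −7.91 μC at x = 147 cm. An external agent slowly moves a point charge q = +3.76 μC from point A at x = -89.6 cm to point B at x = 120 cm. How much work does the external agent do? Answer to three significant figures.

For quasistatic motion the external work equals the change in potential energy: W_ext = qΔV = q(V_B − V_A).
At A: distances to the source charges are 2.15 m, 0.634 m, 2.37 m; V_A = Σ kqᵢ/rᵢ = -1.05×10⁵ V.
At B: distances to the source charges are 0.0500 m, 1.46 m, 0.270 m; V_B = Σ kqᵢ/rᵢ = -1.48×10⁴ V.
ΔV = V_B − V_A = 9.06×10⁴ V.
W_ext = qΔV = (3.76×10⁻⁶ C)(9.06×10⁴ V) = 0.341 J.

0.341 J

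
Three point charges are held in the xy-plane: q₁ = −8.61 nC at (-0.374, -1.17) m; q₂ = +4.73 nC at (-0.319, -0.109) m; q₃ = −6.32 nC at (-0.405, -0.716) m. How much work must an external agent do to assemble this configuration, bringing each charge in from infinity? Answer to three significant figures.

2.92×10⁻⁷ J

The assembly work is the sum of pairwise potential energies, U = Σ_{i<j} kqᵢqⱼ/rᵢⱼ.
Pair separations: r₁₂ = 1.06 m, r₁₃ = 0.455 m, r₂₃ = 0.613 m.
U = (-3.45×10⁻⁷) + (1.08×10⁻⁶) + (-4.38×10⁻⁷) = 2.92×10⁻⁷ J.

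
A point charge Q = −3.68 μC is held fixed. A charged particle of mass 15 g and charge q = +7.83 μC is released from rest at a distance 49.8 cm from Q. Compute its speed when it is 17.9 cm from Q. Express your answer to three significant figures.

Only the electrostatic force acts, so mechanical energy is conserved: ½mv² = U₁ − U₂ = kQq(1/r₁ − 1/r₂).
U₁ − U₂ = (8.99×10⁹ N·m²/C²)(-3.68×10⁻⁶ C)(7.83×10⁻⁶ C)(1/0.498 − 1/0.179) = 0.927 J.
v = √(2·0.927/0.0150) = 11.1 m/s.

11.1 m/s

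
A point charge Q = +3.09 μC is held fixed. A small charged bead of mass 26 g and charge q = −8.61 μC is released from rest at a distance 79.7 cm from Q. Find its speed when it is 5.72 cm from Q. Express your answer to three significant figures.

Only the electrostatic force acts, so mechanical energy is conserved: ½mv² = U₁ − U₂ = kQq(1/r₁ − 1/r₂).
U₁ − U₂ = (8.99×10⁹ N·m²/C²)(3.09×10⁻⁶ C)(-8.61×10⁻⁶ C)(1/0.797 − 1/0.0572) = 3.88 J.
v = √(2·3.88/0.0260) = 17.3 m/s.

17.3 m/s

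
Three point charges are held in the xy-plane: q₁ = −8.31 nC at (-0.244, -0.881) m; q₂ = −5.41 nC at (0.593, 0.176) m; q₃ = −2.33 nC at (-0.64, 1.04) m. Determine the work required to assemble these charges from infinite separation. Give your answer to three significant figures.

The work to assemble the configuration equals its total potential energy, U = Σ kqᵢqⱼ/rᵢⱼ over all pairs.
Pair separations: r₁₂ = 1.35 m, r₁₃ = 1.96 m, r₂₃ = 1.51 m.
U = (3.00×10⁻⁷) + (8.87×10⁻⁸) + (7.53×10⁻⁸) = 4.64×10⁻⁷ J.

4.64×10⁻⁷ J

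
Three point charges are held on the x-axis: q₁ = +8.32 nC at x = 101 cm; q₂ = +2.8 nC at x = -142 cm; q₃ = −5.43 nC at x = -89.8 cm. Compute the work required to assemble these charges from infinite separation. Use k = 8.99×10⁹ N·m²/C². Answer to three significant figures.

The assembly work is the sum of pairwise potential energies, U = Σ_{i<j} kqᵢqⱼ/rᵢⱼ.
Pair separations: r₁₂ = 2.43 m, r₁₃ = 1.91 m, r₂₃ = 0.522 m.
U = (8.62×10⁻⁸) + (-2.13×10⁻⁷) + (-2.62×10⁻⁷) = -3.89×10⁻⁷ J.

-3.89×10⁻⁷ J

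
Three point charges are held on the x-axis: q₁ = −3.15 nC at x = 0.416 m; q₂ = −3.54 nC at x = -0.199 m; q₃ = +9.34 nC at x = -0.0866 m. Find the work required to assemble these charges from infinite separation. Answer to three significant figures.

-3.01×10⁻⁶ J

The work to assemble the configuration equals its total potential energy, U = Σ kqᵢqⱼ/rᵢⱼ over all pairs.
Pair separations: r₁₂ = 0.615 m, r₁₃ = 0.503 m, r₂₃ = 0.112 m.
U = (1.63×10⁻⁷) + (-5.26×10⁻⁷) + (-2.64×10⁻⁶) = -3.01×10⁻⁶ J.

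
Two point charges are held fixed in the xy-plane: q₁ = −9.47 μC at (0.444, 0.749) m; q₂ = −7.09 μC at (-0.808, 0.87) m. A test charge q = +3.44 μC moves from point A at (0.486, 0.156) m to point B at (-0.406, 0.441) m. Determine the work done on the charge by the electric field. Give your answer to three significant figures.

The work done by the electric force is W_field = −ΔU = −q(V_B − V_A) = q(V_A − V_B).
At A: distances to the source charges are 0.594 m, 1.48 m; V_A = Σ kqᵢ/rᵢ = -1.86×10⁵ V.
At B: distances to the source charges are 0.904 m, 0.588 m; V_B = Σ kqᵢ/rᵢ = -2.03×10⁵ V.
ΔV = V_B − V_A = -1.62×10⁴ V.
W_field = −qΔV = −(3.44×10⁻⁶ C)(-1.62×10⁴ V) = 0.0559 J.

0.0559 J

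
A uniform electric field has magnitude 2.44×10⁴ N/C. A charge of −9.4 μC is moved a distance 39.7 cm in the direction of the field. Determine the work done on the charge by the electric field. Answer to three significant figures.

The potential change for a displacement 39.7 cm in the direction of the field is ΔV = −Ed = -9690 V.
W_field = −qΔV = -0.0911 J.

-0.0911 J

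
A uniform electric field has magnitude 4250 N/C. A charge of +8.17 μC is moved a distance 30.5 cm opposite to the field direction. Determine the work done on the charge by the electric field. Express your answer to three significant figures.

-0.0106 J

The potential change for a displacement 30.5 cm opposite to the field direction is ΔV = +Ed = 1300 V.
W_field = −qΔV = -0.0106 J.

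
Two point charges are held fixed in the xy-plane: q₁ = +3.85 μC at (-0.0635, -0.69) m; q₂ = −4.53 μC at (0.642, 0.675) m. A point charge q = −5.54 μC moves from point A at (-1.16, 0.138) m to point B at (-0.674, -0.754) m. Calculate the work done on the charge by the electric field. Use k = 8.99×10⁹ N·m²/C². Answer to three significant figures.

0.177 J

The work done by the electric force is W_field = −ΔU = −q(V_B − V_A) = q(V_A − V_B).
At A: distances to the source charges are 1.37 m, 1.88 m; V_A = Σ kqᵢ/rᵢ = 3530 V.
At B: distances to the source charges are 0.614 m, 1.94 m; V_B = Σ kqᵢ/rᵢ = 3.54×10⁴ V.
ΔV = V_B − V_A = 3.19×10⁴ V.
W_field = −qΔV = −(-5.54×10⁻⁶ C)(3.19×10⁴ V) = 0.177 J.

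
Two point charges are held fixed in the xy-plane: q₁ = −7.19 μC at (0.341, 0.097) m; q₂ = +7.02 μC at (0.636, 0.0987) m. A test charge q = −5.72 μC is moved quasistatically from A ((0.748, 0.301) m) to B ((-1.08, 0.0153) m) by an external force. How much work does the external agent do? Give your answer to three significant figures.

0.799 J

For quasistatic motion the external work equals the change in potential energy: W_ext = qΔV = q(V_B − V_A).
At A: distances to the source charges are 0.455 m, 0.231 m; V_A = Σ kqᵢ/rᵢ = 1.31×10⁵ V.
At B: distances to the source charges are 1.42 m, 1.72 m; V_B = Σ kqᵢ/rᵢ = -8680 V.
ΔV = V_B − V_A = -1.40×10⁵ V.
W_ext = qΔV = (-5.72×10⁻⁶ C)(-1.40×10⁵ V) = 0.799 J.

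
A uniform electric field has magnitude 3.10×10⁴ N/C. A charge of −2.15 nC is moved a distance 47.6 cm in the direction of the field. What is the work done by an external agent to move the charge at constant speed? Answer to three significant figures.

The potential change for a displacement 47.6 cm in the direction of the field is ΔV = −Ed = -1.48×10⁴ V.
W_ext = qΔV = 3.17×10⁻⁵ J.

3.17×10⁻⁵ J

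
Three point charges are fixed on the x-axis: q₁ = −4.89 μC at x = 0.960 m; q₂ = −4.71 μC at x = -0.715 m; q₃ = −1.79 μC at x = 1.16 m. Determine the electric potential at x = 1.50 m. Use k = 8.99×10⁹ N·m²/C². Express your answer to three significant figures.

The total potential is the scalar sum of each charge's contribution, V = Σ kqᵢ/rᵢ.
Distances from the field point to each charge: r₁ = 0.540 m, r₂ = 2.21 m, r₃ = 0.340 m.
V = k[(-4.89×10⁻⁶)/(0.540) + (-4.71×10⁻⁶)/(2.21) + (-1.79×10⁻⁶)/(0.340)] = -1.48×10⁵ V.

-1.48×10⁵ V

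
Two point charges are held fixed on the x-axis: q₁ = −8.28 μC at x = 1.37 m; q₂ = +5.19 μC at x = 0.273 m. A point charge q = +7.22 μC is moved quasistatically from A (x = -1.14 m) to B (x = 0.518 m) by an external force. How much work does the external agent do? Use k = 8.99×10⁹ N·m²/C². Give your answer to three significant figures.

0.720 J

For quasistatic motion the external work equals the change in potential energy: W_ext = qΔV = q(V_B − V_A).
At A: distances to the source charges are 2.51 m, 1.41 m; V_A = Σ kqᵢ/rᵢ = 3360 V.
At B: distances to the source charges are 0.852 m, 0.245 m; V_B = Σ kqᵢ/rᵢ = 1.03×10⁵ V.
ΔV = V_B − V_A = 9.97×10⁴ V.
W_ext = qΔV = (7.22×10⁻⁶ C)(9.97×10⁴ V) = 0.720 J.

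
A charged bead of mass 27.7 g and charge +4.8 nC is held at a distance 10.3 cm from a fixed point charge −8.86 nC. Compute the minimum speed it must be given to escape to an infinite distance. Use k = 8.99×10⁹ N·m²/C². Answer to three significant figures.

0.0164 m/s

To just escape, total mechanical energy must reach zero at infinity: ½mv²_min + U = 0, so ½mv²_min = −U = |kQq|/r.
|U| = |kQq|/r = (8.99×10⁹ N·m²/C²)(8.86×10⁻⁹)(4.80×10⁻⁹)/(0.103) = 3.71×10⁻⁶ J.
v_min = √(2|U|/m) = √(2·3.71×10⁻⁶/0.0277) = 0.0164 m/s.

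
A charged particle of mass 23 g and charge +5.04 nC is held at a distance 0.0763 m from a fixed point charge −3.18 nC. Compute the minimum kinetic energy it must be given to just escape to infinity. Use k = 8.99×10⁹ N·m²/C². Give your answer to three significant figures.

To just escape, total mechanical energy must reach zero at infinity: ½mv²_min + U = 0, so ½mv²_min = −U = |kQq|/r.
|U| = |kQq|/r = (8.99×10⁹ N·m²/C²)(3.18×10⁻⁹)(5.04×10⁻⁹)/(0.0763) = 1.89×10⁻⁶ J.

1.89×10⁻⁶ J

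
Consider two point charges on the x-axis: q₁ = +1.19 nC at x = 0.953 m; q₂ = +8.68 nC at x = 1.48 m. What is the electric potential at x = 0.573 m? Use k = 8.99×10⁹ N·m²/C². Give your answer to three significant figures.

114 V

The total potential is the scalar sum of each charge's contribution, V = Σ kqᵢ/rᵢ.
Distances from the field point to each charge: r₁ = 0.380 m, r₂ = 0.907 m.
V = k[(1.19×10⁻⁹)/(0.380) + (8.68×10⁻⁹)/(0.907)] = 114 V.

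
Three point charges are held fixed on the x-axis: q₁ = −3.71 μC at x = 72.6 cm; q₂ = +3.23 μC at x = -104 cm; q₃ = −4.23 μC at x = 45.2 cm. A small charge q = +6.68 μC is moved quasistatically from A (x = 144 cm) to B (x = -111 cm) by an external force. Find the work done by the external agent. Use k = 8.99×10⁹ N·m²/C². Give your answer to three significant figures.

For quasistatic motion the external work equals the change in potential energy: W_ext = qΔV = q(V_B − V_A).
At A: distances to the source charges are 0.714 m, 2.48 m, 0.988 m; V_A = Σ kqᵢ/rᵢ = -7.35×10⁴ V.
At B: distances to the source charges are 1.84 m, 0.0700 m, 1.56 m; V_B = Σ kqᵢ/rᵢ = 3.72×10⁵ V.
ΔV = V_B − V_A = 4.46×10⁵ V.
W_ext = qΔV = (6.68×10⁻⁶ C)(4.46×10⁵ V) = 2.98 J.

2.98 J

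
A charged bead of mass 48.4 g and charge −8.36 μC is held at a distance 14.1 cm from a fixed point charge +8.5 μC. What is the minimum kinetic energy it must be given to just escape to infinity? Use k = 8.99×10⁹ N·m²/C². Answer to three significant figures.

To just escape, total mechanical energy must reach zero at infinity: ½mv²_min + U = 0, so ½mv²_min = −U = |kQq|/r.
|U| = |kQq|/r = (8.99×10⁹ N·m²/C²)(8.50×10⁻⁶)(8.36×10⁻⁶)/(0.141) = 4.53 J.

4.53 J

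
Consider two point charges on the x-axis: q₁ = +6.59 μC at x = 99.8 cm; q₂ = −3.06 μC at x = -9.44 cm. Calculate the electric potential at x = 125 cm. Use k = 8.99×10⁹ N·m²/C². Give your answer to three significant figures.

2.15×10⁵ V

Electric potential is a scalar, so the contributions from each charge add algebraically: V = Σ kqᵢ/rᵢ.
Distances from the field point to each charge: r₁ = 0.252 m, r₂ = 1.34 m.
V = k[(6.59×10⁻⁶)/(0.252) + (-3.06×10⁻⁶)/(1.34)] = 2.15×10⁵ V.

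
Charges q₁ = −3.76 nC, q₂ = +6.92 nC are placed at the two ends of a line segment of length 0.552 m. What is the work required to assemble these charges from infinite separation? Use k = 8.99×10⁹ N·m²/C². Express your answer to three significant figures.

-4.24×10⁻⁷ J

The assembly work is the sum of pairwise potential energies, U = Σ_{i<j} kqᵢqⱼ/rᵢⱼ.
The separation is r = 0.552 m.
U = (-4.24×10⁻⁷) = -4.24×10⁻⁷ J.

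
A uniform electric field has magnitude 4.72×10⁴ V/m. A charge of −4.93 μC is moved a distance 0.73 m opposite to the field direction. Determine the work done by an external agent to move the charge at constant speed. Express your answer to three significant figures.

-0.170 J

The potential change for a displacement 0.73 m opposite to the field direction is ΔV = +Ed = 3.45×10⁴ V.
W_ext = qΔV = -0.170 J.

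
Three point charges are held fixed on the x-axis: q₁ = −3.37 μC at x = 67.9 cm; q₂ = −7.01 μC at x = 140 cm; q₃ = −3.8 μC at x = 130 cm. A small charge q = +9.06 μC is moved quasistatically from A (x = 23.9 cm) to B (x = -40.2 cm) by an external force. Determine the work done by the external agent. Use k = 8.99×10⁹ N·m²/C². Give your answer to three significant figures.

0.655 J

For quasistatic motion the external work equals the change in potential energy: W_ext = qΔV = q(V_B − V_A).
At A: distances to the source charges are 0.440 m, 1.16 m, 1.06 m; V_A = Σ kqᵢ/rᵢ = -1.55×10⁵ V.
At B: distances to the source charges are 1.08 m, 1.80 m, 1.70 m; V_B = Σ kqᵢ/rᵢ = -8.31×10⁴ V.
ΔV = V_B − V_A = 7.23×10⁴ V.
W_ext = qΔV = (9.06×10⁻⁶ C)(7.23×10⁴ V) = 0.655 J.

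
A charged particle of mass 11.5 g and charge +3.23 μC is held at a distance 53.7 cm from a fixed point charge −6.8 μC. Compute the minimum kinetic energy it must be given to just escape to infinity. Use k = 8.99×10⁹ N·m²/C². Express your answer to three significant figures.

To just escape, total mechanical energy must reach zero at infinity: ½mv²_min + U = 0, so ½mv²_min = −U = |kQq|/r.
|U| = |kQq|/r = (8.99×10⁹ N·m²/C²)(6.80×10⁻⁶)(3.23×10⁻⁶)/(0.537) = 0.368 J.

0.368 J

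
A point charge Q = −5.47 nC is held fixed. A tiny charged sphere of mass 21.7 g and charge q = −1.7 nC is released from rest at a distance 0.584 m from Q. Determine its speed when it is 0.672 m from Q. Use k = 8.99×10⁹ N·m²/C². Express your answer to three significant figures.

Only the electrostatic force acts, so mechanical energy is conserved: ½mv² = U₁ − U₂ = kQq(1/r₁ − 1/r₂).
U₁ − U₂ = (8.99×10⁹ N·m²/C²)(-5.47×10⁻⁹ C)(-1.70×10⁻⁹ C)(1/0.584 − 1/0.672) = 1.87×10⁻⁸ J.
v = √(2·1.87×10⁻⁸/0.0217) = 1.31×10⁻³ m/s.

1.31×10⁻³ m/s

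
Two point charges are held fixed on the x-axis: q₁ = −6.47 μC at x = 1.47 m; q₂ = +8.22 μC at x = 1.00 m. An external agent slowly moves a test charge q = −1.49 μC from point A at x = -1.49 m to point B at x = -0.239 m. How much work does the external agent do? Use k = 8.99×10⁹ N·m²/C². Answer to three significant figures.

-0.0232 J

For quasistatic motion the external work equals the change in potential energy: W_ext = qΔV = q(V_B − V_A).
At A: distances to the source charges are 2.96 m, 2.49 m; V_A = Σ kqᵢ/rᵢ = 1.00×10⁴ V.
At B: distances to the source charges are 1.71 m, 1.24 m; V_B = Σ kqᵢ/rᵢ = 2.56×10⁴ V.
ΔV = V_B − V_A = 1.56×10⁴ V.
W_ext = qΔV = (-1.49×10⁻⁶ C)(1.56×10⁴ V) = -0.0232 J.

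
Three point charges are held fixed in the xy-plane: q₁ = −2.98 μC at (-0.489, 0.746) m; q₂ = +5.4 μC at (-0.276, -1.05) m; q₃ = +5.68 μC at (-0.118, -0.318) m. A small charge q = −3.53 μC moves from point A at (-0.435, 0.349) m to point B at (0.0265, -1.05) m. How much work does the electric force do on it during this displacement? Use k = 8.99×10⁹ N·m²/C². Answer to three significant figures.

The work done by the electric force is W_field = −ΔU = −q(V_B − V_A) = q(V_A − V_B).
At A: distances to the source charges are 0.401 m, 1.41 m, 0.738 m; V_A = Σ kqᵢ/rᵢ = 3.68×10⁴ V.
At B: distances to the source charges are 1.87 m, 0.303 m, 0.746 m; V_B = Σ kqᵢ/rᵢ = 2.15×10⁵ V.
ΔV = V_B − V_A = 1.78×10⁵ V.
W_field = −qΔV = −(-3.53×10⁻⁶ C)(1.78×10⁵ V) = 0.628 J.

0.628 J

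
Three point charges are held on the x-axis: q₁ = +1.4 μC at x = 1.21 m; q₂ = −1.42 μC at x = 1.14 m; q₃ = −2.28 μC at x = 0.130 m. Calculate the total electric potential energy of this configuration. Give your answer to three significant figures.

-0.253 J

The work to assemble the configuration equals its total potential energy, U = Σ kqᵢqⱼ/rᵢⱼ over all pairs.
Pair separations: r₁₂ = 0.0700 m, r₁₃ = 1.08 m, r₂₃ = 1.01 m.
U = (-0.255) + (-0.0266) + (0.0288) = -0.253 J.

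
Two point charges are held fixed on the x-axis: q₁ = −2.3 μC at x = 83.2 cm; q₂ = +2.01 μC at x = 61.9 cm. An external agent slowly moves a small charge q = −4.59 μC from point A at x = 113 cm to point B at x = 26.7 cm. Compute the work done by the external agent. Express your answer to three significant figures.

-0.224 J

For quasistatic motion the external work equals the change in potential energy: W_ext = qΔV = q(V_B − V_A).
At A: distances to the source charges are 0.298 m, 0.511 m; V_A = Σ kqᵢ/rᵢ = -3.40×10⁴ V.
At B: distances to the source charges are 0.565 m, 0.352 m; V_B = Σ kqᵢ/rᵢ = 1.47×10⁴ V.
ΔV = V_B − V_A = 4.88×10⁴ V.
W_ext = qΔV = (-4.59×10⁻⁶ C)(4.88×10⁴ V) = -0.224 J.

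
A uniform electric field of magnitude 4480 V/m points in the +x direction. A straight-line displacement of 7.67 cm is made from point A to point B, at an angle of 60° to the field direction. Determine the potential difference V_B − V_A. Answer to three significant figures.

-172 V

Only the component of displacement along E changes the potential: ΔV = −E·d·cosθ.
ΔV = −(4480 V/m)(0.0767 m)cos60° = -172 V.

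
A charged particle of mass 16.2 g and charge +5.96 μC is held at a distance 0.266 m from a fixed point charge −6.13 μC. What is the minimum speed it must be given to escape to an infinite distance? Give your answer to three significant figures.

12.3 m/s

To just escape, total mechanical energy must reach zero at infinity: ½mv²_min + U = 0, so ½mv²_min = −U = |kQq|/r.
|U| = |kQq|/r = (8.99×10⁹ N·m²/C²)(6.13×10⁻⁶)(5.96×10⁻⁶)/(0.266) = 1.23 J.
v_min = √(2|U|/m) = √(2·1.23/0.0162) = 12.3 m/s.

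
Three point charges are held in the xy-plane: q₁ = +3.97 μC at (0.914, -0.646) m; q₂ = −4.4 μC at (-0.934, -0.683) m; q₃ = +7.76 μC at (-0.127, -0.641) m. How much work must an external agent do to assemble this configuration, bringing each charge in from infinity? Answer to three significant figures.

-0.199 J

The work to assemble the configuration equals its total potential energy, U = Σ kqᵢqⱼ/rᵢⱼ over all pairs.
Pair separations: r₁₂ = 1.85 m, r₁₃ = 1.04 m, r₂₃ = 0.808 m.
U = (-0.0850) + (0.266) + (-0.380) = -0.199 J.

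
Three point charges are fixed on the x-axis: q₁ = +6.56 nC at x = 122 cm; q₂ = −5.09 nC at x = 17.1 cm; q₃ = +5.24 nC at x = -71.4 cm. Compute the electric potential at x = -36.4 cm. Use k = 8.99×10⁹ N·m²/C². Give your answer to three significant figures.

86.3 V

The total potential is the scalar sum of each charge's contribution, V = Σ kqᵢ/rᵢ.
Distances from the field point to each charge: r₁ = 1.58 m, r₂ = 0.535 m, r₃ = 0.350 m.
V = k[(6.56×10⁻⁹)/(1.58) + (-5.09×10⁻⁹)/(0.535) + (5.24×10⁻⁹)/(0.350)] = 86.3 V.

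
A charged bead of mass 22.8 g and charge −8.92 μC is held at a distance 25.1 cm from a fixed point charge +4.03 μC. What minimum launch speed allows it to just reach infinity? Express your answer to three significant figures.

To just escape, total mechanical energy must reach zero at infinity: ½mv²_min + U = 0, so ½mv²_min = −U = |kQq|/r.
|U| = |kQq|/r = (8.99×10⁹ N·m²/C²)(4.03×10⁻⁶)(8.92×10⁻⁶)/(0.251) = 1.29 J.
v_min = √(2|U|/m) = √(2·1.29/0.0228) = 10.6 m/s.

10.6 m/s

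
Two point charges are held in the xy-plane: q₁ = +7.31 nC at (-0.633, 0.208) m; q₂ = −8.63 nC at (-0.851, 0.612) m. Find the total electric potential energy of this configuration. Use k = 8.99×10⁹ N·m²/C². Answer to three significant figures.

-1.24×10⁻⁶ J

The assembly work is the sum of pairwise potential energies, U = Σ_{i<j} kqᵢqⱼ/rᵢⱼ.
Pair separations: r₁₂ = 0.459 m.
U = (-1.24×10⁻⁶) = -1.24×10⁻⁶ J.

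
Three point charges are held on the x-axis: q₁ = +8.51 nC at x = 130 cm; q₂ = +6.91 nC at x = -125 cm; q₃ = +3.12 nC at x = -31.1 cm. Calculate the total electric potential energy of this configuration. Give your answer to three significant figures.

5.62×10⁻⁷ J

The work to assemble the configuration equals its total potential energy, U = Σ kqᵢqⱼ/rᵢⱼ over all pairs.
Pair separations: r₁₂ = 2.55 m, r₁₃ = 1.61 m, r₂₃ = 0.939 m.
U = (2.07×10⁻⁷) + (1.48×10⁻⁷) + (2.06×10⁻⁷) = 5.62×10⁻⁷ J.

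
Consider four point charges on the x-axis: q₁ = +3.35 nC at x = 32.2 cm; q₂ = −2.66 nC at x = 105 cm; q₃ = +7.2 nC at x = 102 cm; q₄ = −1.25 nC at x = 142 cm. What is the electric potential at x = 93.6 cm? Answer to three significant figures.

587 V

The total potential is the scalar sum of each charge's contribution, V = Σ kqᵢ/rᵢ.
Distances from the field point to each charge: r₁ = 0.614 m, r₂ = 0.114 m, r₃ = 0.0840 m, r₄ = 0.484 m.
V = k[(3.35×10⁻⁹)/(0.614) + (-2.66×10⁻⁹)/(0.114) + (7.20×10⁻⁹)/(0.0840) + (-1.25×10⁻⁹)/(0.484)] = 587 V.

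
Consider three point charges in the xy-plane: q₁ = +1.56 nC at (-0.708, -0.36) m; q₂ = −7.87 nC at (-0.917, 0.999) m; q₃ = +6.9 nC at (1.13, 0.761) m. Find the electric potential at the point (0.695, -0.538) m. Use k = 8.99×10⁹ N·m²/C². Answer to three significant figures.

Electric potential is a scalar, so the contributions from each charge add algebraically: V = Σ kqᵢ/rᵢ.
Distances from the field point to each charge: r₁ = 1.41 m, r₂ = 2.23 m, r₃ = 1.37 m.
V = k[(1.56×10⁻⁹)/(1.41) + (-7.87×10⁻⁹)/(2.23) + (6.90×10⁻⁹)/(1.37)] = 23.4 V.

23.4 V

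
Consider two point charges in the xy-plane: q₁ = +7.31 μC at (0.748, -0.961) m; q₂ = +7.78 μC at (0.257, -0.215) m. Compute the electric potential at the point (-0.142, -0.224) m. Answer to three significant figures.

2.32×10⁵ V

The total potential is the scalar sum of each charge's contribution, V = Σ kqᵢ/rᵢ.
Distances from the field point to each charge: r₁ = 1.16 m, r₂ = 0.399 m.
V = k[(7.31×10⁻⁶)/(1.16) + (7.78×10⁻⁶)/(0.399)] = 2.32×10⁵ V.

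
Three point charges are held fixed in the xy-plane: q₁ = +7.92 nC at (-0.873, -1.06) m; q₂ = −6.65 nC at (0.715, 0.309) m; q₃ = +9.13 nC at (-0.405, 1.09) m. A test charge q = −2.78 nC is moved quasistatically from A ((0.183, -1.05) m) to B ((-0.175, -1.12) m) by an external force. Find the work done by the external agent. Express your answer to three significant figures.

For quasistatic motion the external work equals the change in potential energy: W_ext = qΔV = q(V_B − V_A).
At A: distances to the source charges are 1.06 m, 1.46 m, 2.22 m; V_A = Σ kqᵢ/rᵢ = 63.4 V.
At B: distances to the source charges are 0.701 m, 1.68 m, 2.22 m; V_B = Σ kqᵢ/rᵢ = 103 V.
ΔV = V_B − V_A = 39.6 V.
W_ext = qΔV = (-2.78×10⁻⁹ C)(39.6 V) = -1.10×10⁻⁷ J.

-1.10×10⁻⁷ J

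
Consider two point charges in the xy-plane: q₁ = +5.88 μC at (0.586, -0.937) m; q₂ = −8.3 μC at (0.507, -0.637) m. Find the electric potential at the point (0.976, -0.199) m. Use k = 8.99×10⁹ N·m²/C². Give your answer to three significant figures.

Electric potential is a scalar, so the contributions from each charge add algebraically: V = Σ kqᵢ/rᵢ.
Distances from the field point to each charge: r₁ = 0.835 m, r₂ = 0.642 m.
V = k[(5.88×10⁻⁶)/(0.835) + (-8.30×10⁻⁶)/(0.642)] = -5.29×10⁴ V.

-5.29×10⁴ V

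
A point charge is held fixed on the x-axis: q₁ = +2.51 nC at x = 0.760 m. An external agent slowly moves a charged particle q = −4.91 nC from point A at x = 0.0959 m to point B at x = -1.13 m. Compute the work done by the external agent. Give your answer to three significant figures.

For quasistatic motion the external work equals the change in potential energy: W_ext = qΔV = q(V_B − V_A).
At A: distance to the source charge is 0.664 m; V_A = kq₁/r = 34.0 V.
At B: distance to the source charge is 1.89 m; V_B = kq₁/r = 11.9 V.
ΔV = V_B − V_A = -22.0 V.
W_ext = qΔV = (-4.91×10⁻⁹ C)(-22.0 V) = 1.08×10⁻⁷ J.

1.08×10⁻⁷ J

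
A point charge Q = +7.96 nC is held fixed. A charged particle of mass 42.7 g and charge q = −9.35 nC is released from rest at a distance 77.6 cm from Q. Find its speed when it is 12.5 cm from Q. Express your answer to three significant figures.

Only the electrostatic force acts, so mechanical energy is conserved: ½mv² = U₁ − U₂ = kQq(1/r₁ − 1/r₂).
U₁ − U₂ = (8.99×10⁹ N·m²/C²)(7.96×10⁻⁹ C)(-9.35×10⁻⁹ C)(1/0.776 − 1/0.125) = 4.49×10⁻⁶ J.
v = √(2·4.49×10⁻⁶/0.0427) = 0.0145 m/s.

0.0145 m/s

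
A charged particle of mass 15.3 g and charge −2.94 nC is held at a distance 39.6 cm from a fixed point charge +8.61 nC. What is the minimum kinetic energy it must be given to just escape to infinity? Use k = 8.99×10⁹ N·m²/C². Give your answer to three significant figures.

To just escape, total mechanical energy must reach zero at infinity: ½mv²_min + U = 0, so ½mv²_min = −U = |kQq|/r.
|U| = |kQq|/r = (8.99×10⁹ N·m²/C²)(8.61×10⁻⁹)(2.94×10⁻⁹)/(0.396) = 5.75×10⁻⁷ J.

5.75×10⁻⁷ J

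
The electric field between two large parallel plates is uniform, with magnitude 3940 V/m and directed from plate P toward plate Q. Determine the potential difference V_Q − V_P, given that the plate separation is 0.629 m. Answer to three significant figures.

-2480 V

In a uniform field, potential decreases in the direction of E: ΔV = −E·d for a displacement d parallel to E.
Going from P to Q is a displacement of 0.629 m along the field, so V_Q − V_P = −Ed = -2480 V.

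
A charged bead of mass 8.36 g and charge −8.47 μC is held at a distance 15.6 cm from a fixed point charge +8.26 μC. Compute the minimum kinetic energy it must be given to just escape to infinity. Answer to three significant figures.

To just escape, total mechanical energy must reach zero at infinity: ½mv²_min + U = 0, so ½mv²_min = −U = |kQq|/r.
|U| = |kQq|/r = (8.99×10⁹ N·m²/C²)(8.26×10⁻⁶)(8.47×10⁻⁶)/(0.156) = 4.03 J.

4.03 J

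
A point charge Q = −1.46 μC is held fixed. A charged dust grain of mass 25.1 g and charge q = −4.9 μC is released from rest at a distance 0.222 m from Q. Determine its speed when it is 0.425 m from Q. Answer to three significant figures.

3.32 m/s

Only the electrostatic force acts, so mechanical energy is conserved: ½mv² = U₁ − U₂ = kQq(1/r₁ − 1/r₂).
U₁ − U₂ = (8.99×10⁹ N·m²/C²)(-1.46×10⁻⁶ C)(-4.90×10⁻⁶ C)(1/0.222 − 1/0.425) = 0.138 J.
v = √(2·0.138/0.0251) = 3.32 m/s.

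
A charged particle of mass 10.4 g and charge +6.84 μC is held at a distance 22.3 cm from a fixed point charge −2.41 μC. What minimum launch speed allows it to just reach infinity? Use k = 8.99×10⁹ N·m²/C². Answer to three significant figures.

11.3 m/s

To just escape, total mechanical energy must reach zero at infinity: ½mv²_min + U = 0, so ½mv²_min = −U = |kQq|/r.
|U| = |kQq|/r = (8.99×10⁹ N·m²/C²)(2.41×10⁻⁶)(6.84×10⁻⁶)/(0.223) = 0.665 J.
v_min = √(2|U|/m) = √(2·0.665/0.0104) = 11.3 m/s.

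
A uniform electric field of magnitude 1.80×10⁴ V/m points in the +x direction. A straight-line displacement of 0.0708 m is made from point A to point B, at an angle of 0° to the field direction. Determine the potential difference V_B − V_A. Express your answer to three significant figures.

Only the component of displacement along E changes the potential: ΔV = −E·d·cosθ.
ΔV = −(1.80×10⁴ V/m)(0.0708 m)cos0° = -1270 V.

-1270 V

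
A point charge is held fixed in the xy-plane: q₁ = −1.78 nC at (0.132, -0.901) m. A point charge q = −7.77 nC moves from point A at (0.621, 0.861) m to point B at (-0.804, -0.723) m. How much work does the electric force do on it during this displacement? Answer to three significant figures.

The work done by the electric force is W_field = −ΔU = −q(V_B − V_A) = q(V_A − V_B).
At A: distance to the source charge is 1.83 m; V_A = kq₁/r = -8.75 V.
At B: distance to the source charge is 0.953 m; V_B = kq₁/r = -16.8 V.
ΔV = V_B − V_A = -8.04 V.
W_field = −qΔV = −(-7.77×10⁻⁹ C)(-8.04 V) = -6.25×10⁻⁸ J.

-6.25×10⁻⁸ J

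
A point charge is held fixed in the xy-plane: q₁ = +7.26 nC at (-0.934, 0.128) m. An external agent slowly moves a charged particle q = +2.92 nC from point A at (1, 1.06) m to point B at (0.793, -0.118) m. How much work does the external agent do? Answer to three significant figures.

For quasistatic motion the external work equals the change in potential energy: W_ext = qΔV = q(V_B − V_A).
At A: distance to the source charge is 2.15 m; V_A = kq₁/r = 30.4 V.
At B: distance to the source charge is 1.74 m; V_B = kq₁/r = 37.4 V.
ΔV = V_B − V_A = 7.01 V.
W_ext = qΔV = (2.92×10⁻⁹ C)(7.01 V) = 2.05×10⁻⁸ J.

2.05×10⁻⁸ J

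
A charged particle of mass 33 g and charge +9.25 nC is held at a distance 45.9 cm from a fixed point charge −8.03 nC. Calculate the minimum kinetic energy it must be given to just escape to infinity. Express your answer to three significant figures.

To just escape, total mechanical energy must reach zero at infinity: ½mv²_min + U = 0, so ½mv²_min = −U = |kQq|/r.
|U| = |kQq|/r = (8.99×10⁹ N·m²/C²)(8.03×10⁻⁹)(9.25×10⁻⁹)/(0.459) = 1.45×10⁻⁶ J.

1.45×10⁻⁶ J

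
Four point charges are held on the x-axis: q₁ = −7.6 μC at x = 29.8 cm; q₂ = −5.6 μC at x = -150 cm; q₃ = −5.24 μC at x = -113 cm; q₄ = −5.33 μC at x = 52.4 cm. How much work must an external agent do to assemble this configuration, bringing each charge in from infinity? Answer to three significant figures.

3.07 J

The assembly work is the sum of pairwise potential energies, U = Σ_{i<j} kqᵢqⱼ/rᵢⱼ.
Pair separations: r₁₂ = 1.80 m, r₁₃ = 1.43 m, r₁₄ = 0.226 m, r₂₃ = 0.370 m, r₂₄ = 2.02 m, r₃₄ = 1.65 m.
Summing all 6 pair terms gives U = 3.07 J.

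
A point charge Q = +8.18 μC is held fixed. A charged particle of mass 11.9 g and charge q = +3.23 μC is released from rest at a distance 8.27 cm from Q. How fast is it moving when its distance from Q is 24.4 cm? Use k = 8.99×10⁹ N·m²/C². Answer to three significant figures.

17.9 m/s

Only the electrostatic force acts, so mechanical energy is conserved: ½mv² = U₁ − U₂ = kQq(1/r₁ − 1/r₂).
U₁ − U₂ = (8.99×10⁹ N·m²/C²)(8.18×10⁻⁶ C)(3.23×10⁻⁶ C)(1/0.0827 − 1/0.244) = 1.90 J.
v = √(2·1.90/0.0119) = 17.9 m/s.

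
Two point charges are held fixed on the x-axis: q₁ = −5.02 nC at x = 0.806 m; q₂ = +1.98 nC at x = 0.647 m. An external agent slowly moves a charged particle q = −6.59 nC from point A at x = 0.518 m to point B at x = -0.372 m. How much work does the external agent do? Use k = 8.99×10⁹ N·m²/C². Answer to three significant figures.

1.40×10⁻⁸ J

For quasistatic motion the external work equals the change in potential energy: W_ext = qΔV = q(V_B − V_A).
At A: distances to the source charges are 0.288 m, 0.129 m; V_A = Σ kqᵢ/rᵢ = -18.7 V.
At B: distances to the source charges are 1.18 m, 1.02 m; V_B = Σ kqᵢ/rᵢ = -20.8 V.
ΔV = V_B − V_A = -2.13 V.
W_ext = qΔV = (-6.59×10⁻⁹ C)(-2.13 V) = 1.40×10⁻⁸ J.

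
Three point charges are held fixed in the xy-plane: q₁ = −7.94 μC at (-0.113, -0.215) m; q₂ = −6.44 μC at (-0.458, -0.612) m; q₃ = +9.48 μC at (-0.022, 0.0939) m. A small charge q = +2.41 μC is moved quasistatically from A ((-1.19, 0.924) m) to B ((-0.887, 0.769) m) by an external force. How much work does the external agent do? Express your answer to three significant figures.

1.70×10⁻³ J

For quasistatic motion the external work equals the change in potential energy: W_ext = qΔV = q(V_B − V_A).
At A: distances to the source charges are 1.57 m, 1.70 m, 1.43 m; V_A = Σ kqᵢ/rᵢ = -2.01×10⁴ V.
At B: distances to the source charges are 1.25 m, 1.45 m, 1.10 m; V_B = Σ kqᵢ/rᵢ = -1.94×10⁴ V.
ΔV = V_B − V_A = 705 V.
W_ext = qΔV = (2.41×10⁻⁶ C)(705 V) = 1.70×10⁻³ J.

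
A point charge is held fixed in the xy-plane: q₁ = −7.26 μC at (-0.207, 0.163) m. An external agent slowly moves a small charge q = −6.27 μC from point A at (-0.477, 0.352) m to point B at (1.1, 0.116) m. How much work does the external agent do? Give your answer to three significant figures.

-0.929 J

For quasistatic motion the external work equals the change in potential energy: W_ext = qΔV = q(V_B − V_A).
At A: distance to the source charge is 0.330 m; V_A = kq₁/r = -1.98×10⁵ V.
At B: distance to the source charge is 1.31 m; V_B = kq₁/r = -4.99×10⁴ V.
ΔV = V_B − V_A = 1.48×10⁵ V.
W_ext = qΔV = (-6.27×10⁻⁶ C)(1.48×10⁵ V) = -0.929 J.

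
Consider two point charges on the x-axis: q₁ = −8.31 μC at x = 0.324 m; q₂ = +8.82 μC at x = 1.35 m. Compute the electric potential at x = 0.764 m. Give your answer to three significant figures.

-3.45×10⁴ V

Electric potential is a scalar, so the contributions from each charge add algebraically: V = Σ kqᵢ/rᵢ.
Distances from the field point to each charge: r₁ = 0.440 m, r₂ = 0.586 m.
V = k[(-8.31×10⁻⁶)/(0.440) + (8.82×10⁻⁶)/(0.586)] = -3.45×10⁴ V.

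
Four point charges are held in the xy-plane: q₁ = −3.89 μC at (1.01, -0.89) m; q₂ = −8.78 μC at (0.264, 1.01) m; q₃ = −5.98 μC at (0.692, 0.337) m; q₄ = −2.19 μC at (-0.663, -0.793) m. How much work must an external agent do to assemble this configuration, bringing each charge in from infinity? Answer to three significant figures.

The work to assemble the configuration equals its total potential energy, U = Σ kqᵢqⱼ/rᵢⱼ over all pairs.
Pair separations: r₁₂ = 2.04 m, r₁₃ = 1.27 m, r₁₄ = 1.68 m, r₂₃ = 0.798 m, r₂₄ = 2.03 m, r₃₄ = 1.76 m.
Summing all 6 pair terms gives U = 1.10 J.

1.10 J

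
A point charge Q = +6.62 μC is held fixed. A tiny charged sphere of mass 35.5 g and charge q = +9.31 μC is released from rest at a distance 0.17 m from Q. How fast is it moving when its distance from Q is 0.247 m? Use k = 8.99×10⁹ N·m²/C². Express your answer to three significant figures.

Only the electrostatic force acts, so mechanical energy is conserved: ½mv² = U₁ − U₂ = kQq(1/r₁ − 1/r₂).
U₁ − U₂ = (8.99×10⁹ N·m²/C²)(6.62×10⁻⁶ C)(9.31×10⁻⁶ C)(1/0.170 − 1/0.247) = 1.02 J.
v = √(2·1.02/0.0355) = 7.57 m/s.

7.57 m/s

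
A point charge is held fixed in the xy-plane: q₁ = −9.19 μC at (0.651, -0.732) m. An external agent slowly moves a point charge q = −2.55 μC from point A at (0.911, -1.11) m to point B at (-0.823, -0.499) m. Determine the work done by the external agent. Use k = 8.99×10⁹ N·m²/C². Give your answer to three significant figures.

For quasistatic motion the external work equals the change in potential energy: W_ext = qΔV = q(V_B − V_A).
At A: distance to the source charge is 0.459 m; V_A = kq₁/r = -1.80×10⁵ V.
At B: distance to the source charge is 1.49 m; V_B = kq₁/r = -5.54×10⁴ V.
ΔV = V_B − V_A = 1.25×10⁵ V.
W_ext = qΔV = (-2.55×10⁻⁶ C)(1.25×10⁵ V) = -0.318 J.

-0.318 J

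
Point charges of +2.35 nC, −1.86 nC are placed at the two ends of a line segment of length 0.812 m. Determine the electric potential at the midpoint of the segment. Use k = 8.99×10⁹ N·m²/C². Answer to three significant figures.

The total potential is the scalar sum of each charge's contribution, V = Σ kqᵢ/rᵢ.
Each charge is 0.406 m from the midpoint.
V = k[(2.35×10⁻⁹)/(0.406) + (-1.86×10⁻⁹)/(0.406)] = 10.9 V.

10.9 V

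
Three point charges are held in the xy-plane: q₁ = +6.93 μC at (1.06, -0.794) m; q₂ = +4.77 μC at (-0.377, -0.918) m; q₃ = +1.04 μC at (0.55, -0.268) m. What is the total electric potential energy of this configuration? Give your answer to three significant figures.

0.334 J

The assembly work is the sum of pairwise potential energies, U = Σ_{i<j} kqᵢqⱼ/rᵢⱼ.
Pair separations: r₁₂ = 1.44 m, r₁₃ = 0.733 m, r₂₃ = 1.13 m.
U = (0.206) + (0.0884) + (0.0394) = 0.334 J.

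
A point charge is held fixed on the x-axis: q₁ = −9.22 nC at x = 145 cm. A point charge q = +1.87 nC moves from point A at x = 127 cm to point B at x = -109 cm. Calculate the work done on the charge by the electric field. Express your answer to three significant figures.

-8.00×10⁻⁷ J

The work done by the electric force is W_field = −ΔU = −q(V_B − V_A) = q(V_A − V_B).
At A: distance to the source charge is 0.180 m; V_A = kq₁/r = -460 V.
At B: distance to the source charge is 2.54 m; V_B = kq₁/r = -32.6 V.
ΔV = V_B − V_A = 428 V.
W_field = −qΔV = −(1.87×10⁻⁹ C)(428 V) = -8.00×10⁻⁷ J.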